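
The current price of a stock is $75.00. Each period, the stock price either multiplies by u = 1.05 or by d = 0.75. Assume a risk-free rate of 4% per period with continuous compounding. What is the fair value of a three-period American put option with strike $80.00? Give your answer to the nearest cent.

$5.00

Risk-neutral probability p = (e^0.04 − 0.75)/(1.05 − 0.75) = 0.2908/0.3000 = 0.9694
Terminal stock prices: S_uuu = 86.82, S_uud = 62.02, S_udd = 44.3, S_ddd = 31.64
Terminal payoffs (K − S): max(-6.822, 0) = 0, max(17.98, 0) = 17.98, max(35.7, 0) = 35.7, max(48.36, 0) = 48.36
Node uu (S = 82.69): continuation = e^(−0.04)·[0.9694·0.0000 + 0.0306·17.9844] = 0.5293; exercise value = 0.0000 ≤ continuation, so V_uu = 0.5293
Node ud (S = 59.06): continuation = e^(−0.04)·[0.9694·17.9844 + 0.0306·35.7031] = 17.8007; exercise value = 20.9375 > continuation, so V_ud = 20.9375 (exercise)
Node dd (S = 42.19): continuation = e^(−0.04)·[0.9694·35.7031 + 0.0306·48.3594] = 34.6757; exercise value = 37.8125 > continuation, so V_dd = 37.8125 (exercise)
Node u (S = 78.75): continuation = e^(−0.04)·[0.9694·0.5293 + 0.0306·20.9375] = 1.1091; exercise value = 1.2500 > continuation, so V_u = 1.2500 (exercise)
Node d (S = 56.25): continuation = e^(−0.04)·[0.9694·20.9375 + 0.0306·37.8125] = 20.6132; exercise value = 23.7500 > continuation, so V_d = 23.7500 (exercise)
Node 0 (S = 75): continuation = e^(−0.04)·[0.9694·1.2500 + 0.0306·23.7500] = 1.8632; exercise value = 5.0000 > continuation, so V_0 = 5.0000 (exercise)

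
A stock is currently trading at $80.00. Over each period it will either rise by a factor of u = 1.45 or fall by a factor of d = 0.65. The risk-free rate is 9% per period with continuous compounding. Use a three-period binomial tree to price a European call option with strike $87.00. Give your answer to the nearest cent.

Risk-neutral probability p = (e^0.09 − 0.65)/(1.45 − 0.65) = 0.4442/0.8000 = 0.5552
Terminal stock prices: S_uuu = 243.9, S_uud = 109.3, S_udd = 49.01, S_ddd = 21.97
Terminal payoffs (S − K): max(156.9, 0) = 156.9, max(22.33, 0) = 22.33, max(-37.99, 0) = 0, max(-65.03, 0) = 0
Node uu (S = 168.2): V_uu = e^(−0.09)·[0.5552·156.8900 + 0.4448·22.3300] = 88.6880
Node ud (S = 75.4): V_ud = e^(−0.09)·[0.5552·22.3300 + 0.4448·0.0000] = 11.3309
Node dd (S = 33.8): V_dd = e^(−0.09)·[0.5552·0.0000 + 0.4448·0.0000] = 0.0000
Node u (S = 116): V_u = e^(−0.09)·[0.5552·88.6880 + 0.4448·11.3309] = 49.6091
Node d (S = 52): V_d = e^(−0.09)·[0.5552·11.3309 + 0.4448·0.0000] = 5.7497
Node 0 (S = 80): V_0 = e^(−0.09)·[0.5552·49.6091 + 0.4448·5.7497] = 27.5104

$27.51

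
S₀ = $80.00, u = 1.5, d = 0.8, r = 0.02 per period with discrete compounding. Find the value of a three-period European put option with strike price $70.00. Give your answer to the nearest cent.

Risk-neutral probability p = (1 + 0.02 − 0.8)/(1.5 − 0.8) = 0.2200/0.7000 = 0.3143
Terminal stock prices: S_uuu = 270, S_uud = 144, S_udd = 76.8, S_ddd = 40.96
Terminal payoffs (K − S): max(-200, 0) = 0, max(-74, 0) = 0, max(-6.8, 0) = 0, max(29.04, 0) = 29.04
Node uu (S = 180): V_uu = 1/1.02·[0.3143·0.0000 + 0.6857·0.0000] = 0.0000
Node ud (S = 96): V_ud = 1/1.02·[0.3143·0.0000 + 0.6857·0.0000] = 0.0000
Node dd (S = 51.2): V_dd = 1/1.02·[0.3143·0.0000 + 0.6857·29.0400] = 19.5227
Node u (S = 120): V_u = 1/1.02·[0.3143·0.0000 + 0.6857·0.0000] = 0.0000
Node d (S = 64): V_d = 1/1.02·[0.3143·0.0000 + 0.6857·19.5227] = 13.1245
Node 0 (S = 80): V_0 = 1/1.02·[0.3143·0.0000 + 0.6857·13.1245] = 8.8232

$8.82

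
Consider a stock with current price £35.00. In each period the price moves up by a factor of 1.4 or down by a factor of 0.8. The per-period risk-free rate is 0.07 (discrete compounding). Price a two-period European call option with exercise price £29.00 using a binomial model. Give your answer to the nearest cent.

£11.41

Risk-neutral probability p = (1 + 0.07 − 0.8)/(1.4 − 0.8) = 0.2700/0.6000 = 0.4500
Terminal stock prices: S_uu = 68.6, S_ud = 39.2, S_dd = 22.4
Terminal payoffs (S − K): max(39.6, 0) = 39.6, max(10.2, 0) = 10.2, max(-6.6, 0) = 0
Node u (S = 49): V_u = 1/1.07·[0.4500·39.6000 + 0.5500·10.2000] = 21.8972
Node d (S = 28): V_d = 1/1.07·[0.4500·10.2000 + 0.5500·0.0000] = 4.2897
Node 0 (S = 35): V_0 = 1/1.07·[0.4500·21.8972 + 0.5500·4.2897] = 11.4141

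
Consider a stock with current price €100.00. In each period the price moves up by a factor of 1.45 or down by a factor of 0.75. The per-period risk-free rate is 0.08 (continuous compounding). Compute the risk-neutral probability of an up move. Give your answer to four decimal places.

p = 0.4761

Risk-neutral probability p = (e^0.08 − 0.75)/(1.45 − 0.75) = 0.3333/0.7000 = 0.4761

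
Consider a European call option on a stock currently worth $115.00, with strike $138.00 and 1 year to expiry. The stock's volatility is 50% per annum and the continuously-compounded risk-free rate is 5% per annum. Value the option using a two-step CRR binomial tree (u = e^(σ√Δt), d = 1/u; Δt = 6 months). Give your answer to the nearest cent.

$18.15

CRR parameters: u = e^(σ√Δt) = e^(0.5·√0.5) = 1.4241, d = 1/u = 0.7022
Per-period rate: rΔt = 0.05·0.5 = 0.025, so R = e^0.025 = 1.0253
Risk-neutral probability p = (e^0.025 − 0.7022)/(1.4241 − 0.7022) = 0.3231/0.7219 = 0.4476
Terminal stock prices: S_uu = 233.2, S_ud = 115, S_dd = 56.7
Terminal payoffs (S − K): max(95.23, 0) = 95.23, max(-23, 0) = 0, max(-81.3, 0) = 0
Node u (S = 163.8): V_u = e^(−0.025)·[0.4476·95.2332 + 0.5524·0.0000] = 41.5727
Node d (S = 80.75): V_d = e^(−0.025)·[0.4476·0.0000 + 0.5524·0.0000] = 0.0000
Node 0 (S = 115): V_0 = e^(−0.025)·[0.4476·41.5727 + 0.5524·0.0000] = 18.1480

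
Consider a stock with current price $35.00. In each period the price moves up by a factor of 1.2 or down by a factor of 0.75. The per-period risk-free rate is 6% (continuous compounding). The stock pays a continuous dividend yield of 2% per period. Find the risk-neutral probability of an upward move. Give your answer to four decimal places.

Per-period risk-free factor R = e^0.06 = 1.0618; dividend-adjusted growth = e^(0.06−0.02) = 1.0408.
Risk-neutral probability p = (1.0408 − 0.75)/(1.2 − 0.75) = 0.2908/0.4500 = 0.6462

p = 0.6462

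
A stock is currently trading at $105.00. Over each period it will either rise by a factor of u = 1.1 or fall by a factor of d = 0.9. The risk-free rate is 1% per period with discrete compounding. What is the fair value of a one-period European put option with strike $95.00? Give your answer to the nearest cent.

$0.22

Risk-neutral probability p = (1 + 0.01 − 0.9)/(1.1 − 0.9) = 0.1100/0.2000 = 0.5500
Terminal stock prices: S_u = 115.5, S_d = 94.5
Terminal payoffs (K − S): max(-20.5, 0) = 0, max(0.5, 0) = 0.5
Node 0 (S = 105): V_0 = 1/1.01·[0.5500·0.0000 + 0.4500·0.5000] = 0.2228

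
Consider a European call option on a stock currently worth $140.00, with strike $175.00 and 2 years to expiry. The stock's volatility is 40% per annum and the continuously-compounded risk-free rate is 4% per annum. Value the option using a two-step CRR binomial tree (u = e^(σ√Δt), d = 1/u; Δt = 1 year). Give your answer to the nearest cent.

CRR parameters: u = e^(σ√Δt) = e^(0.4·√1) = 1.4918, d = 1/u = 0.6703
Per-period rate: rΔt = 0.04·1 = 0.04, so R = e^0.04 = 1.0408
Risk-neutral probability p = (e^0.04 − 0.6703)/(1.4918 − 0.6703) = 0.3705/0.8215 = 0.4510
Terminal stock prices: S_uu = 311.6, S_ud = 140, S_dd = 62.91
Terminal payoffs (S − K): max(136.6, 0) = 136.6, max(-35, 0) = 0, max(-112.1, 0) = 0
Node u (S = 208.9): V_u = e^(−0.04)·[0.4510·136.5757 + 0.5490·0.0000] = 59.1792
Node d (S = 93.84): V_d = e^(−0.04)·[0.4510·0.0000 + 0.5490·0.0000] = 0.0000
Node 0 (S = 140): V_0 = e^(−0.04)·[0.4510·59.1792 + 0.5490·0.0000] = 25.6428

$25.64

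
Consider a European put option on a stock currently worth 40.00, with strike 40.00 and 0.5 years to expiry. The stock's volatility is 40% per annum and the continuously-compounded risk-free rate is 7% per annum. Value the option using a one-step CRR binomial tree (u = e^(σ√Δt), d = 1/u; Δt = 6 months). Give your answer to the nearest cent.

4.83

CRR parameters: u = e^(σ√Δt) = e^(0.4·√0.5) = 1.3269, d = 1/u = 0.7536
Per-period rate: rΔt = 0.07·0.5 = 0.035, so R = e^0.035 = 1.0356
Risk-neutral probability p = (e^0.035 − 0.7536)/(1.3269 − 0.7536) = 0.2820/0.5733 = 0.4919
Terminal stock prices: S_u = 53.08, S_d = 30.15
Terminal payoffs (K − S): max(-13.08, 0) = 0, max(9.854, 0) = 9.854
Node 0 (S = 40): V_0 = e^(−0.035)·[0.4919·0.0000 + 0.5081·9.8545] = 4.8349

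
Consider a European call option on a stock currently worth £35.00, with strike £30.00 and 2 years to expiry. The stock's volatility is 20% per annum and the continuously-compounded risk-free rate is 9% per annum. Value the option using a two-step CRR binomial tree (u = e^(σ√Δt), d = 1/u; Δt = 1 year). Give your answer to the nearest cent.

CRR parameters: u = e^(σ√Δt) = e^(0.2·√1) = 1.2214, d = 1/u = 0.8187
Per-period rate: rΔt = 0.09·1 = 0.09, so R = e^0.09 = 1.0942
Risk-neutral probability p = (e^0.09 − 0.8187)/(1.2214 − 0.8187) = 0.2754/0.4027 = 0.6840
Terminal stock prices: S_uu = 52.21, S_ud = 35, S_dd = 23.46
Terminal payoffs (S − K): max(22.21, 0) = 22.21, max(5, 0) = 5, max(-6.539, 0) = 0
Node u (S = 42.75): V_u = e^(−0.09)·[0.6840·22.2139 + 0.3160·5.0000] = 15.3312
Node d (S = 28.66): V_d = e^(−0.09)·[0.6840·5.0000 + 0.3160·0.0000] = 3.1258
Node 0 (S = 35): V_0 = e^(−0.09)·[0.6840·15.3312 + 0.3160·3.1258] = 10.4871

£10.49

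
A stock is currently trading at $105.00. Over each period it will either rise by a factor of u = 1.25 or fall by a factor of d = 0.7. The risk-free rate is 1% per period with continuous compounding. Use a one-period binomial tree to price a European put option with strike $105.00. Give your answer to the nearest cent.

$13.61

Risk-neutral probability p = (e^0.01 − 0.7)/(1.25 − 0.7) = 0.3101/0.5500 = 0.5637
Terminal stock prices: S_u = 131.2, S_d = 73.5
Terminal payoffs (K − S): max(-26.25, 0) = 0, max(31.5, 0) = 31.5
Node 0 (S = 105): V_0 = e^(−0.01)·[0.5637·0.0000 + 0.4363·31.5000] = 13.6058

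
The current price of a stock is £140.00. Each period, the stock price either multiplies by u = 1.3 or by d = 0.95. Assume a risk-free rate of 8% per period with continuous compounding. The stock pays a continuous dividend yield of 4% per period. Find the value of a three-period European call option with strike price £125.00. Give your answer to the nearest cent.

Per-period risk-free factor R = e^0.08 = 1.0833; dividend-adjusted growth = e^(0.08−0.04) = 1.0408.
Risk-neutral probability p = (1.0408 − 0.95)/(1.3 − 0.95) = 0.0908/0.3500 = 0.2595
Terminal stock prices: S_uuu = 307.6, S_uud = 224.8, S_udd = 164.3, S_ddd = 120
Terminal payoffs (S − K): max(182.6, 0) = 182.6, max(99.77, 0) = 99.77, max(39.25, 0) = 39.25, max(-4.968, 0) = 0
Node uu (S = 236.6): V_uu = e^(−0.08)·[0.2595·182.5800 + 0.7405·99.7700] = 111.9332
Node ud (S = 172.9): V_ud = e^(−0.08)·[0.2595·99.7700 + 0.7405·39.2550] = 50.7310
Node dd (S = 126.3): V_dd = e^(−0.08)·[0.2595·39.2550 + 0.7405·0.0000] = 9.4020
Node u (S = 182): V_u = e^(−0.08)·[0.2595·111.9332 + 0.7405·50.7310] = 61.4892
Node d (S = 133): V_d = e^(−0.08)·[0.2595·50.7310 + 0.7405·9.4020] = 18.5779
Node 0 (S = 140): V_0 = e^(−0.08)·[0.2595·61.4892 + 0.7405·18.5779] = 27.4273

£27.43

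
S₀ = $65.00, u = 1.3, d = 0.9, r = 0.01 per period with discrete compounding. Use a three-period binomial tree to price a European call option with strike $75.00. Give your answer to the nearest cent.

Risk-neutral probability p = (1 + 0.01 − 0.9)/(1.3 − 0.9) = 0.1100/0.4000 = 0.2750
Terminal stock prices: S_uuu = 142.8, S_uud = 98.87, S_udd = 68.45, S_ddd = 47.39
Terminal payoffs (S − K): max(67.81, 0) = 67.81, max(23.87, 0) = 23.87, max(-6.555, 0) = 0, max(-27.61, 0) = 0
Node uu (S = 109.9): V_uu = 1/1.01·[0.2750·67.8050 + 0.7250·23.8650] = 35.5926
Node ud (S = 76.05): V_ud = 1/1.01·[0.2750·23.8650 + 0.7250·0.0000] = 6.4979
Node dd (S = 52.65): V_dd = 1/1.01·[0.2750·0.0000 + 0.7250·0.0000] = 0.0000
Node u (S = 84.5): V_u = 1/1.01·[0.2750·35.5926 + 0.7250·6.4979] = 14.3554
Node d (S = 58.5): V_d = 1/1.01·[0.2750·6.4979 + 0.7250·0.0000] = 1.7692
Node 0 (S = 65): V_0 = 1/1.01·[0.2750·14.3554 + 0.7250·1.7692] = 5.1786

$5.18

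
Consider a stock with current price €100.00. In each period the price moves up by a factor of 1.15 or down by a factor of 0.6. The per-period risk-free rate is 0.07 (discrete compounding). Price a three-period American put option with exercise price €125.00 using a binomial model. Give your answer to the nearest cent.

Risk-neutral probability p = (1 + 0.07 − 0.6)/(1.15 − 0.6) = 0.4700/0.5500 = 0.8545
Terminal stock prices: S_uuu = 152.1, S_uud = 79.35, S_udd = 41.4, S_ddd = 21.6
Terminal payoffs (K − S): max(-27.09, 0) = 0, max(45.65, 0) = 45.65, max(83.6, 0) = 83.6, max(103.4, 0) = 103.4
Node uu (S = 132.2): continuation = 1/1.07·[0.8545·0.0000 + 0.1455·45.6500] = 6.2056; exercise value = 0.0000 ≤ continuation, so V_uu = 6.2056
Node ud (S = 69): continuation = 1/1.07·[0.8545·45.6500 + 0.1455·83.6000] = 47.8224; exercise value = 56.0000 > continuation, so V_ud = 56.0000 (exercise)
Node dd (S = 36): continuation = 1/1.07·[0.8545·83.6000 + 0.1455·103.4000] = 80.8224; exercise value = 89.0000 > continuation, so V_dd = 89.0000 (exercise)
Node u (S = 115): continuation = 1/1.07·[0.8545·6.2056 + 0.1455·56.0000] = 12.5686; exercise value = 10.0000 ≤ continuation, so V_u = 12.5686
Node d (S = 60): continuation = 1/1.07·[0.8545·56.0000 + 0.1455·89.0000] = 56.8224; exercise value = 65.0000 > continuation, so V_d = 65.0000 (exercise)
Node 0 (S = 100): continuation = 1/1.07·[0.8545·12.5686 + 0.1455·65.0000] = 18.8738; exercise value = 25.0000 > continuation, so V_0 = 25.0000 (exercise)

€25.00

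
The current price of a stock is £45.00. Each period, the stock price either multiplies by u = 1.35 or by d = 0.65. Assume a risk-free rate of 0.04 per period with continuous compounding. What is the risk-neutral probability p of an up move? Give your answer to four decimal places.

Risk-neutral probability p = (e^0.04 − 0.65)/(1.35 − 0.65) = 0.3908/0.7000 = 0.5583

p = 0.5583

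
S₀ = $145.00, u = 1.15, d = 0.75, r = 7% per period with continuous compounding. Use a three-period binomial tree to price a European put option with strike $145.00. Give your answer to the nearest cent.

$4.62

Risk-neutral probability p = (e^0.07 − 0.75)/(1.15 − 0.75) = 0.3225/0.4000 = 0.8063
Terminal stock prices: S_uuu = 220.5, S_uud = 143.8, S_udd = 93.8, S_ddd = 61.17
Terminal payoffs (K − S): max(-75.53, 0) = 0, max(1.178, 0) = 1.178, max(51.2, 0) = 51.2, max(83.83, 0) = 83.83
Node uu (S = 191.8): V_uu = e^(−0.07)·[0.8063·0.0000 + 0.1937·1.1781] = 0.2128
Node ud (S = 125.1): V_ud = e^(−0.07)·[0.8063·1.1781 + 0.1937·51.2031] = 10.1346
Node dd (S = 81.56): V_dd = e^(−0.07)·[0.8063·51.2031 + 0.1937·83.8281] = 53.6346
Node u (S = 166.8): V_u = e^(−0.07)·[0.8063·0.2128 + 0.1937·10.1346] = 1.9906
Node d (S = 108.8): V_d = e^(−0.07)·[0.8063·10.1346 + 0.1937·53.6346] = 17.3069
Node 0 (S = 145): V_0 = e^(−0.07)·[0.8063·1.9906 + 0.1937·17.3069] = 4.6227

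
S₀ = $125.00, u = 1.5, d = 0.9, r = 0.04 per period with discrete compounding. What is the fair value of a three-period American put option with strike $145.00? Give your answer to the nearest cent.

$23.96

Risk-neutral probability p = (1 + 0.04 − 0.9)/(1.5 − 0.9) = 0.1400/0.6000 = 0.2333
Terminal stock prices: S_uuu = 421.9, S_uud = 253.1, S_udd = 151.9, S_ddd = 91.13
Terminal payoffs (K − S): max(-276.9, 0) = 0, max(-108.1, 0) = 0, max(-6.875, 0) = 0, max(53.87, 0) = 53.87
Node uu (S = 281.2): continuation = 1/1.04·[0.2333·0.0000 + 0.7667·0.0000] = 0.0000; exercise value = 0.0000 ≤ continuation, so V_uu = 0.0000
Node ud (S = 168.8): continuation = 1/1.04·[0.2333·0.0000 + 0.7667·0.0000] = 0.0000; exercise value = 0.0000 ≤ continuation, so V_ud = 0.0000
Node dd (S = 101.2): continuation = 1/1.04·[0.2333·0.0000 + 0.7667·53.8750] = 39.7155; exercise value = 43.7500 > continuation, so V_dd = 43.7500 (exercise)
Node u (S = 187.5): continuation = 1/1.04·[0.2333·0.0000 + 0.7667·0.0000] = 0.0000; exercise value = 0.0000 ≤ continuation, so V_u = 0.0000
Node d (S = 112.5): continuation = 1/1.04·[0.2333·0.0000 + 0.7667·43.7500] = 32.2516; exercise value = 32.5000 > continuation, so V_d = 32.5000 (exercise)
Node 0 (S = 125): continuation = 1/1.04·[0.2333·0.0000 + 0.7667·32.5000] = 23.9583; exercise value = 20.0000 ≤ continuation, so V_0 = 23.9583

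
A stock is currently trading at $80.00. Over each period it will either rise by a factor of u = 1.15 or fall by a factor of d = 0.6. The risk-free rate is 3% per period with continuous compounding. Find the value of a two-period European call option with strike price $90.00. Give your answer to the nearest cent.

Risk-neutral probability p = (e^0.03 − 0.6)/(1.15 − 0.6) = 0.4305/0.5500 = 0.7826
Terminal stock prices: S_uu = 105.8, S_ud = 55.2, S_dd = 28.8
Terminal payoffs (S − K): max(15.8, 0) = 15.8, max(-34.8, 0) = 0, max(-61.2, 0) = 0
Node u (S = 92): V_u = e^(−0.03)·[0.7826·15.8000 + 0.2174·0.0000] = 12.0003
Node d (S = 48): V_d = e^(−0.03)·[0.7826·0.0000 + 0.2174·0.0000] = 0.0000
Node 0 (S = 80): V_0 = e^(−0.03)·[0.7826·12.0003 + 0.2174·0.0000] = 9.1144

$9.11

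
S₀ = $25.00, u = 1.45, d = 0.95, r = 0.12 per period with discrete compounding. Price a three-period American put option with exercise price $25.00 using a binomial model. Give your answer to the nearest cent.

$0.85

Risk-neutral probability p = (1 + 0.12 − 0.95)/(1.45 − 0.95) = 0.1700/0.5000 = 0.3400
Terminal stock prices: S_uuu = 76.22, S_uud = 49.93, S_udd = 32.72, S_ddd = 21.43
Terminal payoffs (K − S): max(-51.22, 0) = 0, max(-24.93, 0) = 0, max(-7.716, 0) = 0, max(3.566, 0) = 3.566
Node uu (S = 52.56): continuation = 1/1.12·[0.3400·0.0000 + 0.6600·0.0000] = 0.0000; exercise value = 0.0000 ≤ continuation, so V_uu = 0.0000
Node ud (S = 34.44): continuation = 1/1.12·[0.3400·0.0000 + 0.6600·0.0000] = 0.0000; exercise value = 0.0000 ≤ continuation, so V_ud = 0.0000
Node dd (S = 22.56): continuation = 1/1.12·[0.3400·0.0000 + 0.6600·3.5656] = 2.1012; exercise value = 2.4375 > continuation, so V_dd = 2.4375 (exercise)
Node u (S = 36.25): continuation = 1/1.12·[0.3400·0.0000 + 0.6600·0.0000] = 0.0000; exercise value = 0.0000 ≤ continuation, so V_u = 0.0000
Node d (S = 23.75): continuation = 1/1.12·[0.3400·0.0000 + 0.6600·2.4375] = 1.4364; exercise value = 1.2500 ≤ continuation, so V_d = 1.4364
Node 0 (S = 25): continuation = 1/1.12·[0.3400·0.0000 + 0.6600·1.4364] = 0.8464; exercise value = 0.0000 ≤ continuation, so V_0 = 0.8464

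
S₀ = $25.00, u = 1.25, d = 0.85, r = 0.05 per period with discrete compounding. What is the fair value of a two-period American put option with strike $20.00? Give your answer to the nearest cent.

Risk-neutral probability p = (1 + 0.05 − 0.85)/(1.25 − 0.85) = 0.2000/0.4000 = 0.5000
Terminal stock prices: S_uu = 39.06, S_ud = 26.56, S_dd = 18.06
Terminal payoffs (K − S): max(-19.06, 0) = 0, max(-6.562, 0) = 0, max(1.938, 0) = 1.938
Node u (S = 31.25): continuation = 1/1.05·[0.5000·0.0000 + 0.5000·0.0000] = 0.0000; exercise value = 0.0000 ≤ continuation, so V_u = 0.0000
Node d (S = 21.25): continuation = 1/1.05·[0.5000·0.0000 + 0.5000·1.9375] = 0.9226; exercise value = 0.0000 ≤ continuation, so V_d = 0.9226
Node 0 (S = 25): continuation = 1/1.05·[0.5000·0.0000 + 0.5000·0.9226] = 0.4393; exercise value = 0.0000 ≤ continuation, so V_0 = 0.4393

$0.44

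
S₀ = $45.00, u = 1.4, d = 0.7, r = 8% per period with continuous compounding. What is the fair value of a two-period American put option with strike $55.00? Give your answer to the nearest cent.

$12.12

Risk-neutral probability p = (e^0.08 − 0.7)/(1.4 − 0.7) = 0.3833/0.7000 = 0.5476
Terminal stock prices: S_uu = 88.2, S_ud = 44.1, S_dd = 22.05
Terminal payoffs (K − S): max(-33.2, 0) = 0, max(10.9, 0) = 10.9, max(32.95, 0) = 32.95
Node u (S = 63): continuation = e^(−0.08)·[0.5476·0.0000 + 0.4524·10.9000] = 4.5525; exercise value = 0.0000 ≤ continuation, so V_u = 4.5525
Node d (S = 31.5): continuation = e^(−0.08)·[0.5476·10.9000 + 0.4524·32.9500] = 19.2714; exercise value = 23.5000 > continuation, so V_d = 23.5000 (exercise)
Node 0 (S = 45): continuation = e^(−0.08)·[0.5476·4.5525 + 0.4524·23.5000] = 12.1161; exercise value = 10.0000 ≤ continuation, so V_0 = 12.1161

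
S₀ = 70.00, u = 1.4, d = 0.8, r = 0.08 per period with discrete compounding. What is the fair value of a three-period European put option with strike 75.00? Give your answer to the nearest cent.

8.60

Risk-neutral probability p = (1 + 0.08 − 0.8)/(1.4 − 0.8) = 0.2800/0.6000 = 0.4667
Terminal stock prices: S_uuu = 192.1, S_uud = 109.8, S_udd = 62.72, S_ddd = 35.84
Terminal payoffs (K − S): max(-117.1, 0) = 0, max(-34.76, 0) = 0, max(12.28, 0) = 12.28, max(39.16, 0) = 39.16
Node uu (S = 137.2): V_uu = 1/1.08·[0.4667·0.0000 + 0.5333·0.0000] = 0.0000
Node ud (S = 78.4): V_ud = 1/1.08·[0.4667·0.0000 + 0.5333·12.2800] = 6.0642
Node dd (S = 44.8): V_dd = 1/1.08·[0.4667·12.2800 + 0.5333·39.1600] = 24.6444
Node u (S = 98): V_u = 1/1.08·[0.4667·0.0000 + 0.5333·6.0642] = 2.9947
Node d (S = 56): V_d = 1/1.08·[0.4667·6.0642 + 0.5333·24.6444] = 14.7904
Node 0 (S = 70): V_0 = 1/1.08·[0.4667·2.9947 + 0.5333·14.7904] = 8.5979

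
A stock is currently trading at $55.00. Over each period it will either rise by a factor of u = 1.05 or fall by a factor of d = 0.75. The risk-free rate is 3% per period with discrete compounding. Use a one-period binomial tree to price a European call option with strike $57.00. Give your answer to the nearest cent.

$0.68

Risk-neutral probability p = (1 + 0.03 − 0.75)/(1.05 − 0.75) = 0.2800/0.3000 = 0.9333
Terminal stock prices: S_u = 57.75, S_d = 41.25
Terminal payoffs (S − K): max(0.75, 0) = 0.75, max(-15.75, 0) = 0
Node 0 (S = 55): V_0 = 1/1.03·[0.9333·0.7500 + 0.0667·0.0000] = 0.6796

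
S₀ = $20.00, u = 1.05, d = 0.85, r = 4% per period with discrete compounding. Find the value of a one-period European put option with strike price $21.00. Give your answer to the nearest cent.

$0.19

Risk-neutral probability p = (1 + 0.04 − 0.85)/(1.05 − 0.85) = 0.1900/0.2000 = 0.9500
Terminal stock prices: S_u = 21, S_d = 17
Terminal payoffs (K − S): max(0, 0) = 0, max(4, 0) = 4
Node 0 (S = 20): V_0 = 1/1.04·[0.9500·0.0000 + 0.0500·4.0000] = 0.1923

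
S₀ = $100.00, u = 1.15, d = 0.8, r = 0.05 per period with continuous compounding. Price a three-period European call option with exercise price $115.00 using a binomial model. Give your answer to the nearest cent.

Risk-neutral probability p = (e^0.05 − 0.8)/(1.15 − 0.8) = 0.2513/0.3500 = 0.7179
Terminal stock prices: S_uuu = 152.1, S_uud = 105.8, S_udd = 73.6, S_ddd = 51.2
Terminal payoffs (S − K): max(37.09, 0) = 37.09, max(-9.2, 0) = 0, max(-41.4, 0) = 0, max(-63.8, 0) = 0
Node uu (S = 132.2): V_uu = e^(−0.05)·[0.7179·37.0875 + 0.2821·0.0000] = 25.3272
Node ud (S = 92): V_ud = e^(−0.05)·[0.7179·0.0000 + 0.2821·0.0000] = 0.0000
Node dd (S = 64): V_dd = e^(−0.05)·[0.7179·0.0000 + 0.2821·0.0000] = 0.0000
Node u (S = 115): V_u = e^(−0.05)·[0.7179·25.3272 + 0.2821·0.0000] = 17.2961
Node d (S = 80): V_d = e^(−0.05)·[0.7179·0.0000 + 0.2821·0.0000] = 0.0000
Node 0 (S = 100): V_0 = e^(−0.05)·[0.7179·17.2961 + 0.2821·0.0000] = 11.8115

$11.81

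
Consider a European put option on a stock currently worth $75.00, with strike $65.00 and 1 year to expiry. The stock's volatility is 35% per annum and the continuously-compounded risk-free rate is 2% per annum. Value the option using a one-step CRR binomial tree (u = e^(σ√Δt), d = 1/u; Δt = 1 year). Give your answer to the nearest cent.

$6.65

CRR parameters: u = e^(σ√Δt) = e^(0.35·√1) = 1.4191, d = 1/u = 0.7047
Per-period rate: rΔt = 0.02·1 = 0.02, so R = e^0.02 = 1.0202
Risk-neutral probability p = (e^0.02 − 0.7047)/(1.4191 − 0.7047) = 0.3155/0.7144 = 0.4417
Terminal stock prices: S_u = 106.4, S_d = 52.85
Terminal payoffs (K − S): max(-41.43, 0) = 0, max(12.15, 0) = 12.15
Node 0 (S = 75): V_0 = e^(−0.02)·[0.4417·0.0000 + 0.5583·12.1484] = 6.6486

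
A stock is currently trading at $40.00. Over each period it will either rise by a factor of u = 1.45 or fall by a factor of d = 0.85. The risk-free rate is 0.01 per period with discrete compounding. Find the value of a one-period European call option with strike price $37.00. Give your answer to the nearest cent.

$5.54

Risk-neutral probability p = (1 + 0.01 − 0.85)/(1.45 − 0.85) = 0.1600/0.6000 = 0.2667
Terminal stock prices: S_u = 58, S_d = 34
Terminal payoffs (S − K): max(21, 0) = 21, max(-3, 0) = 0
Node 0 (S = 40): V_0 = 1/1.01·[0.2667·21.0000 + 0.7333·0.0000] = 5.5446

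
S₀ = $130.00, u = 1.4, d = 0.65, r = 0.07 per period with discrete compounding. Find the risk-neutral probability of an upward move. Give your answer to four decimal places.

Risk-neutral probability p = (1 + 0.07 − 0.65)/(1.4 − 0.65) = 0.4200/0.7500 = 0.5600

p = 0.5600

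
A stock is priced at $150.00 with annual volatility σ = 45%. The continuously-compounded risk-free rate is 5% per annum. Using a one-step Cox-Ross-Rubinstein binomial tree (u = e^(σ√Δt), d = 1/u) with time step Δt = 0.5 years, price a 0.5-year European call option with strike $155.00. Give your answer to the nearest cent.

$22.98

CRR parameters: u = e^(σ√Δt) = e^(0.45·√0.5) = 1.3746, d = 1/u = 0.7275
Per-period rate: rΔt = 0.05·0.5 = 0.025, so R = e^0.025 = 1.0253
Risk-neutral probability p = (e^0.025 − 0.7275)/(1.3746 − 0.7275) = 0.2979/0.6472 = 0.4602
Terminal stock prices: S_u = 206.2, S_d = 109.1
Terminal payoffs (S − K): max(51.2, 0) = 51.2, max(-45.88, 0) = 0
Node 0 (S = 150): V_0 = e^(−0.025)·[0.4602·51.1973 + 0.5398·0.0000] = 22.9808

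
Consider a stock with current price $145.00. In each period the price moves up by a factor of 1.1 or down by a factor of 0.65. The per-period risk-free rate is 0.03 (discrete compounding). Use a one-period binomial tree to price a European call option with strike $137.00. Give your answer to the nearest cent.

Risk-neutral probability p = (1 + 0.03 − 0.65)/(1.1 − 0.65) = 0.3800/0.4500 = 0.8444
Terminal stock prices: S_u = 159.5, S_d = 94.25
Terminal payoffs (S − K): max(22.5, 0) = 22.5, max(-42.75, 0) = 0
Node 0 (S = 145): V_0 = 1/1.03·[0.8444·22.5000 + 0.1556·0.0000] = 18.4466

$18.45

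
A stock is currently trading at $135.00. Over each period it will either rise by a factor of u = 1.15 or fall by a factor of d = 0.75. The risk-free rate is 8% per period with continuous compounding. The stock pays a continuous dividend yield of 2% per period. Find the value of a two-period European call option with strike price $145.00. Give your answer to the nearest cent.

$17.37

Per-period risk-free factor R = e^0.08 = 1.0833; dividend-adjusted growth = e^(0.08−0.02) = 1.0618.
Risk-neutral probability p = (1.0618 − 0.75)/(1.15 − 0.75) = 0.3118/0.4000 = 0.7796
Terminal stock prices: S_uu = 178.5, S_ud = 116.4, S_dd = 75.94
Terminal payoffs (S − K): max(33.54, 0) = 33.54, max(-28.56, 0) = 0, max(-69.06, 0) = 0
Node u (S = 155.2): V_u = e^(−0.08)·[0.7796·33.5375 + 0.2204·0.0000] = 24.1354
Node d (S = 101.2): V_d = e^(−0.08)·[0.7796·0.0000 + 0.2204·0.0000] = 0.0000
Node 0 (S = 135): V_0 = e^(−0.08)·[0.7796·24.1354 + 0.2204·0.0000] = 17.3691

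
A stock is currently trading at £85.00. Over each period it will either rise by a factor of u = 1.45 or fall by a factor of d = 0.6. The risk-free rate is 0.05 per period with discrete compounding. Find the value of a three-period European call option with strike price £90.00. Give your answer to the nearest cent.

£27.57

Risk-neutral probability p = (1 + 0.05 − 0.6)/(1.45 − 0.6) = 0.4500/0.8500 = 0.5294
Terminal stock prices: S_uuu = 259.1, S_uud = 107.2, S_udd = 44.37, S_ddd = 18.36
Terminal payoffs (S − K): max(169.1, 0) = 169.1, max(17.23, 0) = 17.23, max(-45.63, 0) = 0, max(-71.64, 0) = 0
Node uu (S = 178.7): V_uu = 1/1.05·[0.5294·169.1331 + 0.4706·17.2275] = 92.9982
Node ud (S = 73.95): V_ud = 1/1.05·[0.5294·17.2275 + 0.4706·0.0000] = 8.6861
Node dd (S = 30.6): V_dd = 1/1.05·[0.5294·0.0000 + 0.4706·0.0000] = 0.0000
Node u (S = 123.2): V_u = 1/1.05·[0.5294·92.9982 + 0.4706·8.6861] = 50.7828
Node d (S = 51): V_d = 1/1.05·[0.5294·8.6861 + 0.4706·0.0000] = 4.3796
Node 0 (S = 85): V_0 = 1/1.05·[0.5294·50.7828 + 0.4706·4.3796] = 27.5676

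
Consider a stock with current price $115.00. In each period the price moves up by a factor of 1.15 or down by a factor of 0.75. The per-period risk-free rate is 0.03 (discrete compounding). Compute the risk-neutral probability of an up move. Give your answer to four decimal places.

p = 0.7000

Risk-neutral probability p = (1 + 0.03 − 0.75)/(1.15 − 0.75) = 0.2800/0.4000 = 0.7000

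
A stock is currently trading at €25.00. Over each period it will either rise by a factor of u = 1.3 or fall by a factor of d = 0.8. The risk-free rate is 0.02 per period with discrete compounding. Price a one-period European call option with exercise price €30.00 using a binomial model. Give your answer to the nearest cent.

€1.08

Risk-neutral probability p = (1 + 0.02 − 0.8)/(1.3 − 0.8) = 0.2200/0.5000 = 0.4400
Terminal stock prices: S_u = 32.5, S_d = 20
Terminal payoffs (S − K): max(2.5, 0) = 2.5, max(-10, 0) = 0
Node 0 (S = 25): V_0 = 1/1.02·[0.4400·2.5000 + 0.5600·0.0000] = 1.0784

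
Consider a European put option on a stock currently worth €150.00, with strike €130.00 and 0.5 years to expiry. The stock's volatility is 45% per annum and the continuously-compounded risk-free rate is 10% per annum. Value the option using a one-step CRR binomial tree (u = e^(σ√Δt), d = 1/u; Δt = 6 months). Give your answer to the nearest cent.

CRR parameters: u = e^(σ√Δt) = e^(0.45·√0.5) = 1.3746, d = 1/u = 0.7275
Per-period rate: rΔt = 0.1·0.5 = 0.05, so R = e^0.05 = 1.0513
Risk-neutral probability p = (e^0.05 − 0.7275)/(1.3746 − 0.7275) = 0.3238/0.6472 = 0.5003
Terminal stock prices: S_u = 206.2, S_d = 109.1
Terminal payoffs (K − S): max(-76.2, 0) = 0, max(20.88, 0) = 20.88
Node 0 (S = 150): V_0 = e^(−0.05)·[0.5003·0.0000 + 0.4997·20.8812] = 9.9247

€9.92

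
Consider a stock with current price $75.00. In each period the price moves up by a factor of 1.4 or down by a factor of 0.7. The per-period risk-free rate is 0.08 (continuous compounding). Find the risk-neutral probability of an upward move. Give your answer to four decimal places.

p = 0.5476

Risk-neutral probability p = (e^0.08 − 0.7)/(1.4 − 0.7) = 0.3833/0.7000 = 0.5476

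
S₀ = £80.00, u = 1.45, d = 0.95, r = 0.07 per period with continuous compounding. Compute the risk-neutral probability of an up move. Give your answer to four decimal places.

Risk-neutral probability p = (e^0.07 − 0.95)/(1.45 − 0.95) = 0.1225/0.5000 = 0.2450

p = 0.2450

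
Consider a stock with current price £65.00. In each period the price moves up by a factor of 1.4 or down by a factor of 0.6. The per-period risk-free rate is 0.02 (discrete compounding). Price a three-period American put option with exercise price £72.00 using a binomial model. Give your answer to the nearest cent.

£19.75

Risk-neutral probability p = (1 + 0.02 − 0.6)/(1.4 − 0.6) = 0.4200/0.8000 = 0.5250
Terminal stock prices: S_uuu = 178.4, S_uud = 76.44, S_udd = 32.76, S_ddd = 14.04
Terminal payoffs (K − S): max(-106.4, 0) = 0, max(-4.44, 0) = 0, max(39.24, 0) = 39.24, max(57.96, 0) = 57.96
Node uu (S = 127.4): continuation = 1/1.02·[0.5250·0.0000 + 0.4750·0.0000] = 0.0000; exercise value = 0.0000 ≤ continuation, so V_uu = 0.0000
Node ud (S = 54.6): continuation = 1/1.02·[0.5250·0.0000 + 0.4750·39.2400] = 18.2735; exercise value = 17.4000 ≤ continuation, so V_ud = 18.2735
Node dd (S = 23.4): continuation = 1/1.02·[0.5250·39.2400 + 0.4750·57.9600] = 47.1882; exercise value = 48.6000 > continuation, so V_dd = 48.6000 (exercise)
Node u (S = 91): continuation = 1/1.02·[0.5250·0.0000 + 0.4750·18.2735] = 8.5097; exercise value = 0.0000 ≤ continuation, so V_u = 8.5097
Node d (S = 39): continuation = 1/1.02·[0.5250·18.2735 + 0.4750·48.6000] = 32.0378; exercise value = 33.0000 > continuation, so V_d = 33.0000 (exercise)
Node 0 (S = 65): continuation = 1/1.02·[0.5250·8.5097 + 0.4750·33.0000] = 19.7477; exercise value = 7.0000 ≤ continuation, so V_0 = 19.7477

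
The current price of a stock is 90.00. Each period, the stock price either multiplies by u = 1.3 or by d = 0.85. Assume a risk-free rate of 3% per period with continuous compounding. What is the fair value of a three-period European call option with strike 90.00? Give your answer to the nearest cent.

16.72

Risk-neutral probability p = (e^0.03 − 0.85)/(1.3 − 0.85) = 0.1805/0.4500 = 0.4010
Terminal stock prices: S_uuu = 197.7, S_uud = 129.3, S_udd = 84.53, S_ddd = 55.27
Terminal payoffs (S − K): max(107.7, 0) = 107.7, max(39.29, 0) = 39.29, max(-5.468, 0) = 0, max(-34.73, 0) = 0
Node uu (S = 152.1): V_uu = e^(−0.03)·[0.4010·107.7300 + 0.5990·39.2850] = 64.7599
Node ud (S = 99.45): V_ud = e^(−0.03)·[0.4010·39.2850 + 0.5990·0.0000] = 15.2881
Node dd (S = 65.02): V_dd = e^(−0.03)·[0.4010·0.0000 + 0.5990·0.0000] = 0.0000
Node u (S = 117): V_u = e^(−0.03)·[0.4010·64.7599 + 0.5990·15.2881] = 34.0886
Node d (S = 76.5): V_d = e^(−0.03)·[0.4010·15.2881 + 0.5990·0.0000] = 5.9495
Node 0 (S = 90): V_0 = e^(−0.03)·[0.4010·34.0886 + 0.5990·5.9495] = 16.7242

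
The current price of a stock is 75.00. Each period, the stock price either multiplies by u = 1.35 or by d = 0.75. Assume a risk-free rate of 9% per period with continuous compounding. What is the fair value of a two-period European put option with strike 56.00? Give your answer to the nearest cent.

Risk-neutral probability p = (e^0.09 − 0.75)/(1.35 − 0.75) = 0.3442/0.6000 = 0.5736
Terminal stock prices: S_uu = 136.7, S_ud = 75.94, S_dd = 42.19
Terminal payoffs (K − S): max(-80.69, 0) = 0, max(-19.94, 0) = 0, max(13.81, 0) = 13.81
Node u (S = 101.2): V_u = e^(−0.09)·[0.5736·0.0000 + 0.4264·0.0000] = 0.0000
Node d (S = 56.25): V_d = e^(−0.09)·[0.5736·0.0000 + 0.4264·13.8125] = 5.3824
Node 0 (S = 75): V_0 = e^(−0.09)·[0.5736·0.0000 + 0.4264·5.3824] = 2.0974

2.10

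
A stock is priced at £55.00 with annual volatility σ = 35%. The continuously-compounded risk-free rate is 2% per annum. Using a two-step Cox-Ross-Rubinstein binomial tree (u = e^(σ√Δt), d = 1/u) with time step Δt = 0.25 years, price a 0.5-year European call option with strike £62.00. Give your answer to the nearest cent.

CRR parameters: u = e^(σ√Δt) = e^(0.35·√0.25) = 1.1912, d = 1/u = 0.8395
Per-period rate: rΔt = 0.02·0.25 = 0.005, so R = e^0.005 = 1.0050
Risk-neutral probability p = (e^0.005 − 0.8395)/(1.1912 − 0.8395) = 0.1656/0.3518 = 0.4706
Terminal stock prices: S_uu = 78.05, S_ud = 55, S_dd = 38.76
Terminal payoffs (S − K): max(16.05, 0) = 16.05, max(-7, 0) = 0, max(-23.24, 0) = 0
Node u (S = 65.52): V_u = e^(−0.005)·[0.4706·16.0487 + 0.5294·0.0000] = 7.5150
Node d (S = 46.17): V_d = e^(−0.005)·[0.4706·0.0000 + 0.5294·0.0000] = 0.0000
Node 0 (S = 55): V_0 = e^(−0.005)·[0.4706·7.5150 + 0.5294·0.0000] = 3.5190

£3.52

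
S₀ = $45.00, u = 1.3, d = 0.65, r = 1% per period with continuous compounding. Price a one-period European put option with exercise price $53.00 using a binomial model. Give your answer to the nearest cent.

$10.49

Risk-neutral probability p = (e^0.01 − 0.65)/(1.3 − 0.65) = 0.3601/0.6500 = 0.5539
Terminal stock prices: S_u = 58.5, S_d = 29.25
Terminal payoffs (K − S): max(-5.5, 0) = 0, max(23.75, 0) = 23.75
Node 0 (S = 45): V_0 = e^(−0.01)·[0.5539·0.0000 + 0.4461·23.7500] = 10.4889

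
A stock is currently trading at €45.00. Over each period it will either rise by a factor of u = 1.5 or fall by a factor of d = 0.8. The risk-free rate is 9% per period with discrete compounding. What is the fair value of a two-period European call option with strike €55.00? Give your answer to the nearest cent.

€6.68

Risk-neutral probability p = (1 + 0.09 − 0.8)/(1.5 − 0.8) = 0.2900/0.7000 = 0.4143
Terminal stock prices: S_uu = 101.2, S_ud = 54, S_dd = 28.8
Terminal payoffs (S − K): max(46.25, 0) = 46.25, max(-1, 0) = 0, max(-26.2, 0) = 0
Node u (S = 67.5): V_u = 1/1.09·[0.4143·46.2500 + 0.5857·0.0000] = 17.5786
Node d (S = 36): V_d = 1/1.09·[0.4143·0.0000 + 0.5857·0.0000] = 0.0000
Node 0 (S = 45): V_0 = 1/1.09·[0.4143·17.5786 + 0.5857·0.0000] = 6.6813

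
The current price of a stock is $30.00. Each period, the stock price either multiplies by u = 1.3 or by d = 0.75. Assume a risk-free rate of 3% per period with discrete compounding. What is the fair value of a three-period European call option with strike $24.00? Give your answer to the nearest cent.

$9.96

Risk-neutral probability p = (1 + 0.03 − 0.75)/(1.3 − 0.75) = 0.2800/0.5500 = 0.5091
Terminal stock prices: S_uuu = 65.91, S_uud = 38.03, S_udd = 21.94, S_ddd = 12.66
Terminal payoffs (S − K): max(41.91, 0) = 41.91, max(14.03, 0) = 14.03, max(-2.062, 0) = 0, max(-11.34, 0) = 0
Node uu (S = 50.7): V_uu = 1/1.03·[0.5091·41.9100 + 0.4909·14.0250] = 27.3990
Node ud (S = 29.25): V_ud = 1/1.03·[0.5091·14.0250 + 0.4909·0.0000] = 6.9320
Node dd (S = 16.88): V_dd = 1/1.03·[0.5091·0.0000 + 0.4909·0.0000] = 0.0000
Node u (S = 39): V_u = 1/1.03·[0.5091·27.3990 + 0.4909·6.9320] = 16.8462
Node d (S = 22.5): V_d = 1/1.03·[0.5091·6.9320 + 0.4909·0.0000] = 3.4263
Node 0 (S = 30): V_0 = 1/1.03·[0.5091·16.8462 + 0.4909·3.4263] = 9.9594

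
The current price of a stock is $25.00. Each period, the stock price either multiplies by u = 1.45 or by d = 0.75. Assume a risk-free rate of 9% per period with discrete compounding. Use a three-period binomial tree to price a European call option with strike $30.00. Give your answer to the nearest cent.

$6.74

Risk-neutral probability p = (1 + 0.09 − 0.75)/(1.45 − 0.75) = 0.3400/0.7000 = 0.4857
Terminal stock prices: S_uuu = 76.22, S_uud = 39.42, S_udd = 20.39, S_ddd = 10.55
Terminal payoffs (S − K): max(46.22, 0) = 46.22, max(9.422, 0) = 9.422, max(-9.609, 0) = 0, max(-19.45, 0) = 0
Node uu (S = 52.56): V_uu = 1/1.09·[0.4857·46.2156 + 0.5143·9.4219] = 25.0396
Node ud (S = 27.19): V_ud = 1/1.09·[0.4857·9.4219 + 0.5143·0.0000] = 4.1985
Node dd (S = 14.06): V_dd = 1/1.09·[0.4857·0.0000 + 0.5143·0.0000] = 0.0000
Node u (S = 36.25): V_u = 1/1.09·[0.4857·25.0396 + 0.5143·4.1985] = 13.1388
Node d (S = 18.75): V_d = 1/1.09·[0.4857·4.1985 + 0.5143·0.0000] = 1.8709
Node 0 (S = 25): V_0 = 1/1.09·[0.4857·13.1388 + 0.5143·1.8709] = 6.7375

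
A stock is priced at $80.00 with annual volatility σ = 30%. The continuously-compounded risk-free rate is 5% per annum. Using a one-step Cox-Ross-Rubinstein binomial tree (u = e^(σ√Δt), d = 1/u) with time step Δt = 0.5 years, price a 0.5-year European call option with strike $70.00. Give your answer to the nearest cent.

$14.28

CRR parameters: u = e^(σ√Δt) = e^(0.3·√0.5) = 1.2363, d = 1/u = 0.8089
Per-period rate: rΔt = 0.05·0.5 = 0.025, so R = e^0.025 = 1.0253
Risk-neutral probability p = (e^0.025 − 0.8089)/(1.2363 − 0.8089) = 0.2165/0.4275 = 0.5064
Terminal stock prices: S_u = 98.9, S_d = 64.71
Terminal payoffs (S − K): max(28.9, 0) = 28.9, max(-5.291, 0) = 0
Node 0 (S = 80): V_0 = e^(−0.025)·[0.5064·28.9049 + 0.4936·0.0000] = 14.2757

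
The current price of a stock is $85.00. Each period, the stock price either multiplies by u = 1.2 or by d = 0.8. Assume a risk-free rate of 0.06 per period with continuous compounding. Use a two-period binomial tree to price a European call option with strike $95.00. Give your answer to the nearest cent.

$10.41

Risk-neutral probability p = (e^0.06 − 0.8)/(1.2 − 0.8) = 0.2618/0.4000 = 0.6546
Terminal stock prices: S_uu = 122.4, S_ud = 81.6, S_dd = 54.4
Terminal payoffs (S − K): max(27.4, 0) = 27.4, max(-13.4, 0) = 0, max(-40.6, 0) = 0
Node u (S = 102): V_u = e^(−0.06)·[0.6546·27.4000 + 0.3454·0.0000] = 16.8913
Node d (S = 68): V_d = e^(−0.06)·[0.6546·0.0000 + 0.3454·0.0000] = 0.0000
Node 0 (S = 85): V_0 = e^(−0.06)·[0.6546·16.8913 + 0.3454·0.0000] = 10.4130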